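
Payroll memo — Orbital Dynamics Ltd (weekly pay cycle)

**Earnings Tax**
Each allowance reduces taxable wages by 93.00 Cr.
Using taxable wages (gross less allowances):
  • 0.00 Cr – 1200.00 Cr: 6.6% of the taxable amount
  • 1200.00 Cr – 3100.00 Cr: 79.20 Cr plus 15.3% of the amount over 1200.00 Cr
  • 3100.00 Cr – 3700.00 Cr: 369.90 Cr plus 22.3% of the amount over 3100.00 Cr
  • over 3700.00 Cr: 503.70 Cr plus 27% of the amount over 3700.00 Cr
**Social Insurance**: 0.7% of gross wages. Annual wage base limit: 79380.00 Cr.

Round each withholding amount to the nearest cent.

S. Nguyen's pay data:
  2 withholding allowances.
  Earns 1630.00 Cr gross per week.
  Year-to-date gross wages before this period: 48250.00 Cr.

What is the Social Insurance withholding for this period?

11.41 Cr

Social Insurance: 0.7% × 1630.00 Cr = 11.41 Cr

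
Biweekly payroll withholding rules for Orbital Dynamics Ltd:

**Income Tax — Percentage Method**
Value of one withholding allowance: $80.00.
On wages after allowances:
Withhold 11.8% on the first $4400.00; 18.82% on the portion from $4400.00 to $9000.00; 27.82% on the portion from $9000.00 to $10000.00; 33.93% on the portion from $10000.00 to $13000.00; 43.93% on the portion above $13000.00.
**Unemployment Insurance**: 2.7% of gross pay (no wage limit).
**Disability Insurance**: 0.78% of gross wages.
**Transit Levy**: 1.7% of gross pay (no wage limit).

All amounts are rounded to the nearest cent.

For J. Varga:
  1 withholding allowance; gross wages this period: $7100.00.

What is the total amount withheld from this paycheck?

$1380.06

Income Tax: taxable = $7100.00 − 1×$80.00 = $7020.00
  $519.20 + 18.82% × ($7020.00 − $4400.00) = $519.20 + 18.82% × $2620.00 = $1012.28
Unemployment Insurance: 2.7% × $7100.00 = $191.70
Disability Insurance: 0.78% × $7100.00 = $55.38
Transit Levy: 1.7% × $7100.00 = $120.70
Total: $1012.28 + $191.70 + $55.38 + $120.70 = $1380.06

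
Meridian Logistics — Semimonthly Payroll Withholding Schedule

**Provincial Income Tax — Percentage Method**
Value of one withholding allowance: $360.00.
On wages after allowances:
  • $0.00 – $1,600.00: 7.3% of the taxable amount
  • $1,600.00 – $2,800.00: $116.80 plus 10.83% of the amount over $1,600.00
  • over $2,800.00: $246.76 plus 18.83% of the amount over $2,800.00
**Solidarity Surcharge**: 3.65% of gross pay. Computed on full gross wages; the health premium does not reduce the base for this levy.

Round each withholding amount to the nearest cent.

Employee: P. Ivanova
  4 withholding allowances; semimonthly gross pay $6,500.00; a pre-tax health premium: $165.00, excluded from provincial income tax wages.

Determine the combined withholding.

Provincial Income Tax: taxable = $6,500.00 − $165.00 − 4×$360.00 = $4,895.00
  $246.76 + 18.83% × ($4,895.00 − $2,800.00) = $246.76 + 18.83% × $2,095.00 = $641.25
Solidarity Surcharge: 3.65% × $6,500.00 = $237.25
Total: $641.25 + $237.25 = $878.50

$878.50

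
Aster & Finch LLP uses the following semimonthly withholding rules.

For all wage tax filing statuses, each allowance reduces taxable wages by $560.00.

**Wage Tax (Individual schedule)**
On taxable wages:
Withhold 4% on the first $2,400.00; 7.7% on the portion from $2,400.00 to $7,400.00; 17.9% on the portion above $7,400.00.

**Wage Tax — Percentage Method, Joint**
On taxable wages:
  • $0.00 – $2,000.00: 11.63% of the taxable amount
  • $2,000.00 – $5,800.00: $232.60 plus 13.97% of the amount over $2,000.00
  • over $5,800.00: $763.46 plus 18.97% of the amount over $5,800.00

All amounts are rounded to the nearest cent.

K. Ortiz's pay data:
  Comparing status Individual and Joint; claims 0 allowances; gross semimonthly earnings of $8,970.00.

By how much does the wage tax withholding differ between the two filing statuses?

Wage Tax (Individual): taxable = $8,970.00
  $481.00 + 17.9% × ($8,970.00 − $7,400.00) = $481.00 + 17.9% × $1,570.00 = $762.03
Wage Tax (Joint): taxable = $8,970.00
  $763.46 + 18.97% × ($8,970.00 − $5,800.00) = $763.46 + 18.97% × $3,170.00 = $1,364.81
Difference: |$762.03 − $1,364.81| = $602.78 (higher under Joint)

$602.78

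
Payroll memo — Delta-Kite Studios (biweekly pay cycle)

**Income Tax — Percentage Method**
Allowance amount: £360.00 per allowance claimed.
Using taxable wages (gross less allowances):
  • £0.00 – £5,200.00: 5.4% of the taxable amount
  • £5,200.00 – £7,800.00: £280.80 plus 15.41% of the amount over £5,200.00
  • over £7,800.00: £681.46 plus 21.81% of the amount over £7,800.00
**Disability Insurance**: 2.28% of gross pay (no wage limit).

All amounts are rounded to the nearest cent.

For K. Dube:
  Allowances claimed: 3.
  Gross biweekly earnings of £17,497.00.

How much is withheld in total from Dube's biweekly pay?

Income Tax: taxable = £17,497.00 − 3×£360.00 = £16,417.00
  £681.46 + 21.81% × (£16,417.00 − £7,800.00) = £681.46 + 21.81% × £8,617.00 = £2,560.83
Disability Insurance: 2.28% × £17,497.00 = £398.93
Total: £2,560.83 + £398.93 = £2,959.76

£2,959.76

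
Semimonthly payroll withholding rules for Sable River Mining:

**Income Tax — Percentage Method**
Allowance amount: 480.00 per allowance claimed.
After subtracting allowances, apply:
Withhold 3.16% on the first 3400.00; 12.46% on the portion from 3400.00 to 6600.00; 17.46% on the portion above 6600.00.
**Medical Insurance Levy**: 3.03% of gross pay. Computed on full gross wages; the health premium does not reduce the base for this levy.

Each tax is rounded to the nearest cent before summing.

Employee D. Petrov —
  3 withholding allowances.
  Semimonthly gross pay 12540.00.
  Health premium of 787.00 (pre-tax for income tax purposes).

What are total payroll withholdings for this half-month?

Income Tax: taxable = 12540.00 − 787.00 − 3×480.00 = 10313.00
  506.16 + 17.46% × (10313.00 − 6600.00) = 506.16 + 17.46% × 3713.00 = 1154.45
Medical Insurance Levy: 3.03% × 12540.00 = 379.96
Total: 1154.45 + 379.96 = 1534.41

1534.41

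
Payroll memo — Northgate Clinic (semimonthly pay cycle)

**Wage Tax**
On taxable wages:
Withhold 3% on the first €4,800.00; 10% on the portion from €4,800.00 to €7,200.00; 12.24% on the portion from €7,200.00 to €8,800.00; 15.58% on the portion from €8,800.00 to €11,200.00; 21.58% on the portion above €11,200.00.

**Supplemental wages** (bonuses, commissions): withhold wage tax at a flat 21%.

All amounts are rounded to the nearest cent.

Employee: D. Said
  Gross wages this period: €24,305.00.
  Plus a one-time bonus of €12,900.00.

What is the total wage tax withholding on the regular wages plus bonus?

Wage Tax: taxable = €24,305.00
  €953.76 + 21.58% × (€24,305.00 − €11,200.00) = €953.76 + 21.58% × €13,105.00 = €3,781.82
Supplemental (21% flat on bonus): 21% × €12,900.00 = €2,709.00
Total wage tax: €3,781.82 + €2,709.00 = €6,490.82

€6,490.82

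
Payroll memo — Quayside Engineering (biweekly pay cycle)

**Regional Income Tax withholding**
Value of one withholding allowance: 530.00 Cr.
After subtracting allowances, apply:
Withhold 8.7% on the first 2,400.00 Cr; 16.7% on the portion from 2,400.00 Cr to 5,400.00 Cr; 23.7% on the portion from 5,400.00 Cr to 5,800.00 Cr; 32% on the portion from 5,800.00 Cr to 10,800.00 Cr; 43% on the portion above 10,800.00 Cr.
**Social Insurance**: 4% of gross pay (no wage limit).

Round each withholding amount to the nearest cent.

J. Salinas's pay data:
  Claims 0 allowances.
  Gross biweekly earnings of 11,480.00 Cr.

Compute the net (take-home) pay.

Regional Income Tax: taxable = 11,480.00 Cr
  2,404.60 Cr + 43% × (11,480.00 Cr − 10,800.00 Cr) = 2,404.60 Cr + 43% × 680.00 Cr = 2,697.00 Cr
Social Insurance: 4% × 11,480.00 Cr = 459.20 Cr
Total withheld: 2,697.00 Cr + 459.20 Cr = 3,156.20 Cr
Net pay: 11,480.00 Cr − 3,156.20 Cr = 8,323.80 Cr

8,323.80 Cr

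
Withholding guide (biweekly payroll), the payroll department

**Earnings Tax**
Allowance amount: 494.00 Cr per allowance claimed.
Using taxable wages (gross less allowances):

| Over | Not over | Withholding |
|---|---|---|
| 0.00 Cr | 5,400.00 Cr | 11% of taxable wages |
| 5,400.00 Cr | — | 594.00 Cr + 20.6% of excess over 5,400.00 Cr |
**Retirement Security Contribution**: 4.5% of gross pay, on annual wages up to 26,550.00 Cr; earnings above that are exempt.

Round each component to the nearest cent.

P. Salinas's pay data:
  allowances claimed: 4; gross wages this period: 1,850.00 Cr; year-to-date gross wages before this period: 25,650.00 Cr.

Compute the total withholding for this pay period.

40.50 Cr

Earnings Tax: taxable = 1,850.00 Cr − 4×494.00 Cr = -126.00 Cr
  Taxable ≤ 0 → 0.00 Cr
Retirement Security Contribution: cap 26,550.00 Cr − YTD 25,650.00 Cr = 900.00 Cr subject; 4.5% × 900.00 Cr = 40.50 Cr
Total: 0.00 Cr + 40.50 Cr = 40.50 Cr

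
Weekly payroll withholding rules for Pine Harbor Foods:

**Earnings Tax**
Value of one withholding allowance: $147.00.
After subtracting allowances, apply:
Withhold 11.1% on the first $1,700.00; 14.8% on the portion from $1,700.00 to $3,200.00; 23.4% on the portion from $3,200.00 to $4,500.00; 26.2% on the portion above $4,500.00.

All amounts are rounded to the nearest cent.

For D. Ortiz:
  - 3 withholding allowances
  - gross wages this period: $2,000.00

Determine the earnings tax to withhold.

Earnings Tax: taxable = $2,000.00 − 3×$147.00 = $1,559.00
  11.1% × $1,559.00 = $173.05

$173.05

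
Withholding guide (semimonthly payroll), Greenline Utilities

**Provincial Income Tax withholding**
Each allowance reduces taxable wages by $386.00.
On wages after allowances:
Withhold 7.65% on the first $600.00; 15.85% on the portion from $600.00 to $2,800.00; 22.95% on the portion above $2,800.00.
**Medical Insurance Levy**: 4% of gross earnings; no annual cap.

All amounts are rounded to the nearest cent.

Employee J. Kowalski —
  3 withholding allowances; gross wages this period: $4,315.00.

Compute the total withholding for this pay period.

Provincial Income Tax: taxable = $4,315.00 − 3×$386.00 = $3,157.00
  $394.60 + 22.95% × ($3,157.00 − $2,800.00) = $394.60 + 22.95% × $357.00 = $476.53
Medical Insurance Levy: 4% × $4,315.00 = $172.60
Total: $476.53 + $172.60 = $649.13

$649.13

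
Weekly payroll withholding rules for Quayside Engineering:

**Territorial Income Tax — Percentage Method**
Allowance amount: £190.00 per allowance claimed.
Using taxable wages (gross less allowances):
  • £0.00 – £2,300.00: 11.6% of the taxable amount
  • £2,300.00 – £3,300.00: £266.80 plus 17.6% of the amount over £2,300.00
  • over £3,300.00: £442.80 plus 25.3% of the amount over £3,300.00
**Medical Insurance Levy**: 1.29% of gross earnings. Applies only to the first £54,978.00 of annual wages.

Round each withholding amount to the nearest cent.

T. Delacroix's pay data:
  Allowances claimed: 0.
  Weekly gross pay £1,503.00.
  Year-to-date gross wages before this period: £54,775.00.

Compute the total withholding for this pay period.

Territorial Income Tax: taxable = £1,503.00
  11.6% × £1,503.00 = £174.35
Medical Insurance Levy: cap £54,978.00 − YTD £54,775.00 = £203.00 subject; 1.29% × £203.00 = £2.62
Total: £174.35 + £2.62 = £176.97

£176.97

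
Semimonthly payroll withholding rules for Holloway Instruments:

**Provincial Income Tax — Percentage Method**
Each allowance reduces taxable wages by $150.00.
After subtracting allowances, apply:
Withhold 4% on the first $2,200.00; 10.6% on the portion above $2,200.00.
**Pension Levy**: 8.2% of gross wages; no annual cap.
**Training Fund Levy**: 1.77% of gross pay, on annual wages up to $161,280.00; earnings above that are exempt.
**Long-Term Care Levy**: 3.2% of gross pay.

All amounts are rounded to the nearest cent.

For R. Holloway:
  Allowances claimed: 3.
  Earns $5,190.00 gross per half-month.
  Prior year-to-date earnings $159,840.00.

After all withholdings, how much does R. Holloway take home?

Provincial Income Tax: taxable = $5,190.00 − 3×$150.00 = $4,740.00
  $88.00 + 10.6% × ($4,740.00 − $2,200.00) = $88.00 + 10.6% × $2,540.00 = $357.24
Pension Levy: 8.2% × $5,190.00 = $425.58
Training Fund Levy: cap $161,280.00 − YTD $159,840.00 = $1,440.00 subject; 1.77% × $1,440.00 = $25.49
Long-Term Care Levy: 3.2% × $5,190.00 = $166.08
Total withheld: $357.24 + $425.58 + $25.49 + $166.08 = $974.39
Net pay: $5,190.00 − $974.39 = $4,215.61

$4,215.61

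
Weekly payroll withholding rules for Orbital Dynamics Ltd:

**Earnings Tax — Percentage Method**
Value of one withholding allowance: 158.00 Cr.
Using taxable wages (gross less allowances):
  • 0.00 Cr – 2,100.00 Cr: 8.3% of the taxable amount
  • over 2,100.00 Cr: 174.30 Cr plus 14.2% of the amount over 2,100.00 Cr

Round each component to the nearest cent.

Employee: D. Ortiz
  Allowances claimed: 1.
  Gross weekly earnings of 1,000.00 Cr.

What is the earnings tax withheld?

69.89 Cr

Earnings Tax: taxable = 1,000.00 Cr − 1×158.00 Cr = 842.00 Cr
  8.3% × 842.00 Cr = 69.89 Cr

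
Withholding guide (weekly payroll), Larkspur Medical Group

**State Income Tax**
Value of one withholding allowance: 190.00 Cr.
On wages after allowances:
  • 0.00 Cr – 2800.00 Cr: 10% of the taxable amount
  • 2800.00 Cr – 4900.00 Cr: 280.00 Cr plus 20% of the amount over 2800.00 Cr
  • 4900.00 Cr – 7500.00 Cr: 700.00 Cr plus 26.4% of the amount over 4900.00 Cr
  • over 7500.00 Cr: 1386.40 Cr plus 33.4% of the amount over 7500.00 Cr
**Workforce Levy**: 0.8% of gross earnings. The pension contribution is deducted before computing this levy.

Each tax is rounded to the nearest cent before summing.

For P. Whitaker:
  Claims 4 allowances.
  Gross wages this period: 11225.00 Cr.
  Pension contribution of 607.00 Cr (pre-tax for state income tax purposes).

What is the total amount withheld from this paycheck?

2258.91 Cr

State Income Tax: taxable = 11225.00 Cr − 607.00 Cr − 4×190.00 Cr = 9858.00 Cr
  1386.40 Cr + 33.4% × (9858.00 Cr − 7500.00 Cr) = 1386.40 Cr + 33.4% × 2358.00 Cr = 2173.97 Cr
Workforce Levy: 0.8% × 10618.00 Cr = 84.94 Cr
Total: 2173.97 Cr + 84.94 Cr = 2258.91 Cr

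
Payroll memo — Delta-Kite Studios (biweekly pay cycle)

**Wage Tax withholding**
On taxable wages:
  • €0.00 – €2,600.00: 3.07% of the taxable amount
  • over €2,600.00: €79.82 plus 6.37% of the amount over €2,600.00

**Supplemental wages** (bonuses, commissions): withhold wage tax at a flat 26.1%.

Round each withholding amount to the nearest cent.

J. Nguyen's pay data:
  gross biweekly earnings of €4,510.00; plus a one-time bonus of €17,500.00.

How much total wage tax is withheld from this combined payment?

Wage Tax: taxable = €4,510.00
  €79.82 + 6.37% × (€4,510.00 − €2,600.00) = €79.82 + 6.37% × €1,910.00 = €201.49
Supplemental (26.1% flat on bonus): 26.1% × €17,500.00 = €4,567.50
Total wage tax: €201.49 + €4,567.50 = €4,768.99

€4,768.99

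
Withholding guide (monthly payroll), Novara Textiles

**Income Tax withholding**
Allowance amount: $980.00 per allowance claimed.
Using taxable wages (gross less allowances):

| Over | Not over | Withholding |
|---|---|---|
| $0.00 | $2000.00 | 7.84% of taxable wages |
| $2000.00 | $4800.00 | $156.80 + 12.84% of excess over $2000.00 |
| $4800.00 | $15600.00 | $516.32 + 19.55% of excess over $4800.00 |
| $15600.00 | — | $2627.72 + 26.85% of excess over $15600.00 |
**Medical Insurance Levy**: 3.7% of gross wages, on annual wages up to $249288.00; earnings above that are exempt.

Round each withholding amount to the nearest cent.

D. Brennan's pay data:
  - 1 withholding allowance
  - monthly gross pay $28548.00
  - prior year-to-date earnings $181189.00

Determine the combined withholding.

Income Tax: taxable = $28548.00 − 1×$980.00 = $27568.00
  $2627.72 + 26.85% × ($27568.00 − $15600.00) = $2627.72 + 26.85% × $11968.00 = $5841.13
Medical Insurance Levy: 3.7% × $28548.00 = $1056.28
Total: $5841.13 + $1056.28 = $6897.41

$6897.41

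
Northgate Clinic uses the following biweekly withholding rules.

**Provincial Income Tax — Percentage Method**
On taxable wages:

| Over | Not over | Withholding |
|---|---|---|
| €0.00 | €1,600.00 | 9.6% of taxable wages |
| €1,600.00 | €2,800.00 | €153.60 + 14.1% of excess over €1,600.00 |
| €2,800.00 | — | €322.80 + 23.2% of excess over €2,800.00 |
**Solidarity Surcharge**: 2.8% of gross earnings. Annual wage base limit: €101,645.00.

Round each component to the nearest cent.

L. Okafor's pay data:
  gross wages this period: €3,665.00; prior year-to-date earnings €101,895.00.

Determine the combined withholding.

Provincial Income Tax: taxable = €3,665.00
  €322.80 + 23.2% × (€3,665.00 − €2,800.00) = €322.80 + 23.2% × €865.00 = €523.48
Solidarity Surcharge: YTD €101,895.00 ≥ cap €101,645.00 → €0.00
Total: €523.48 + €0.00 = €523.48

€523.48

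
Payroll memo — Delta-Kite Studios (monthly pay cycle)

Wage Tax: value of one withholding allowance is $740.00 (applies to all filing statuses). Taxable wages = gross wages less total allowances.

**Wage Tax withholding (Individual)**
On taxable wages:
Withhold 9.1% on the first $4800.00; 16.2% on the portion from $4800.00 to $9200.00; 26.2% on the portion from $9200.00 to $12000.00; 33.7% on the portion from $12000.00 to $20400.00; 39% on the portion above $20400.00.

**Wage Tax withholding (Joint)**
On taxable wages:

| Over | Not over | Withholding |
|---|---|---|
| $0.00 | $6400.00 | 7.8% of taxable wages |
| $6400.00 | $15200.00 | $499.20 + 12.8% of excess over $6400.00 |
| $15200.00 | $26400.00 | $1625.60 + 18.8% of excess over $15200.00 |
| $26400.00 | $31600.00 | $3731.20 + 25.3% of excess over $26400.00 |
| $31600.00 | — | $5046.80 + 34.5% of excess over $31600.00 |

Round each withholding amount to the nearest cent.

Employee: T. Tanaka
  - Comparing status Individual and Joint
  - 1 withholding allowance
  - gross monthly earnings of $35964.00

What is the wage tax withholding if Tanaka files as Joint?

Wage Tax (Joint): taxable = $35964.00 − 1×$740.00 = $35224.00
  $5046.80 + 34.5% × ($35224.00 − $31600.00) = $5046.80 + 34.5% × $3624.00 = $6297.08

$6297.08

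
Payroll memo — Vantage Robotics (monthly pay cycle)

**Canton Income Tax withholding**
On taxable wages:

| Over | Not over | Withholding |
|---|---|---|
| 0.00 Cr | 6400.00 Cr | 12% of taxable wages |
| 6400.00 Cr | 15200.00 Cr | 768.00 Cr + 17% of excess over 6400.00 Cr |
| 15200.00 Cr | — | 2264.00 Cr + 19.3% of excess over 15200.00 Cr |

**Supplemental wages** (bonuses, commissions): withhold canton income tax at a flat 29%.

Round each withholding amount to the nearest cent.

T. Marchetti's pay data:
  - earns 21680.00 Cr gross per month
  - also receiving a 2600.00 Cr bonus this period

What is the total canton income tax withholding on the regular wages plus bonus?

4268.64 Cr

Canton Income Tax: taxable = 21680.00 Cr
  2264.00 Cr + 19.3% × (21680.00 Cr − 15200.00 Cr) = 2264.00 Cr + 19.3% × 6480.00 Cr = 3514.64 Cr
Supplemental (29% flat on bonus): 29% × 2600.00 Cr = 754.00 Cr
Total canton income tax: 3514.64 Cr + 754.00 Cr = 4268.64 Cr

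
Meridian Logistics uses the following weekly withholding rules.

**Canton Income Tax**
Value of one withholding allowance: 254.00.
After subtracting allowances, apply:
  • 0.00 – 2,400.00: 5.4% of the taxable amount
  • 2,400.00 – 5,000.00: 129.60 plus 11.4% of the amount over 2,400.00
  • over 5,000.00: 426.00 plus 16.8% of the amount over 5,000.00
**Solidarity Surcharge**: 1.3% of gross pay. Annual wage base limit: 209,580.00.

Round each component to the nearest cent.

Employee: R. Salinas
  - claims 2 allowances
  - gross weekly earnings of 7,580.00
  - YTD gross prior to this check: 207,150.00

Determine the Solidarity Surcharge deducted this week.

31.59

Solidarity Surcharge: cap 209,580.00 − YTD 207,150.00 = 2,430.00 subject; 1.3% × 2,430.00 = 31.59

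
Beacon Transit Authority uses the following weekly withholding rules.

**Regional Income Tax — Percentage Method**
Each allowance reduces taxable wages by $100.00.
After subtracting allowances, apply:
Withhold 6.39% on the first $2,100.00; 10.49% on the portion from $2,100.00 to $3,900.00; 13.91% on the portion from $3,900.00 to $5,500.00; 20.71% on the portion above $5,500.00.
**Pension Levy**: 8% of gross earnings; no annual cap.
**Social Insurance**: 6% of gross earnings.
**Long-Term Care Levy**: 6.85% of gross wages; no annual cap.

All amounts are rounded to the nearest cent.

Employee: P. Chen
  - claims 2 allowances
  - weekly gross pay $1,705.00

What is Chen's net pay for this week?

Regional Income Tax: taxable = $1,705.00 − 2×$100.00 = $1,505.00
  6.39% × $1,505.00 = $96.17
Pension Levy: 8% × $1,705.00 = $136.40
Social Insurance: 6% × $1,705.00 = $102.30
Long-Term Care Levy: 6.85% × $1,705.00 = $116.79
Total withheld: $96.17 + $136.40 + $102.30 + $116.79 = $451.66
Net pay: $1,705.00 − $451.66 = $1,253.34

$1,253.34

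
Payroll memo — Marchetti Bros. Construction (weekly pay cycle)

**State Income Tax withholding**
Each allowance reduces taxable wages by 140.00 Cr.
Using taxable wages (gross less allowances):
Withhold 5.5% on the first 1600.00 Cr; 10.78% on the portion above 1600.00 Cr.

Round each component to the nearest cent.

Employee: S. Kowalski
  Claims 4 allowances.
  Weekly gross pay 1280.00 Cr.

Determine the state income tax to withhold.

State Income Tax: taxable = 1280.00 Cr − 4×140.00 Cr = 720.00 Cr
  5.5% × 720.00 Cr = 39.60 Cr

39.60 Cr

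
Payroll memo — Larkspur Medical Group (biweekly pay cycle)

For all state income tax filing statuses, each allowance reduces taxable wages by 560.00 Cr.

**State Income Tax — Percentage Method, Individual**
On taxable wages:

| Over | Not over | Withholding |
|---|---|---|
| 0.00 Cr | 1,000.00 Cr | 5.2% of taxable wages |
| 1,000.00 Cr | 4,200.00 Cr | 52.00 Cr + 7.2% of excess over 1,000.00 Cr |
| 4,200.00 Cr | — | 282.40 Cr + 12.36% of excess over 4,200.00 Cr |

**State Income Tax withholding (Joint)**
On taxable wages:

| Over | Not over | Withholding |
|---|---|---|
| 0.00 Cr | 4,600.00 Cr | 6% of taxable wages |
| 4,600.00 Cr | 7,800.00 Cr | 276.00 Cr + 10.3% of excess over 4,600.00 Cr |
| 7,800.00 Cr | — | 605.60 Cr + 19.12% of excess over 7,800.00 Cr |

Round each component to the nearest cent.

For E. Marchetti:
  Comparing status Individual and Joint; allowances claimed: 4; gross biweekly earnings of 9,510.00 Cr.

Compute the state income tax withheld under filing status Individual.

661.85 Cr

State Income Tax (Individual): taxable = 9,510.00 Cr − 4×560.00 Cr = 7,270.00 Cr
  282.40 Cr + 12.36% × (7,270.00 Cr − 4,200.00 Cr) = 282.40 Cr + 12.36% × 3,070.00 Cr = 661.85 Cr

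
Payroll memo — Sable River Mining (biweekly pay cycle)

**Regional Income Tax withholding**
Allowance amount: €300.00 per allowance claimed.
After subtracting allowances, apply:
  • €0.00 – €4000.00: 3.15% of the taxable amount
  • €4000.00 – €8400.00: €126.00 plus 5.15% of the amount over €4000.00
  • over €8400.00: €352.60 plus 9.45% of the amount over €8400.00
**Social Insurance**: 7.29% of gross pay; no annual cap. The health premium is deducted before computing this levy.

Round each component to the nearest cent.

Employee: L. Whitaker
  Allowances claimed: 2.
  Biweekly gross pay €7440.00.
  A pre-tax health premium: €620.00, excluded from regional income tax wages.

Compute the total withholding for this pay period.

€737.51

Regional Income Tax: taxable = €7440.00 − €620.00 − 2×€300.00 = €6220.00
  €126.00 + 5.15% × (€6220.00 − €4000.00) = €126.00 + 5.15% × €2220.00 = €240.33
Social Insurance: 7.29% × €6820.00 = €497.18
Total: €240.33 + €497.18 = €737.51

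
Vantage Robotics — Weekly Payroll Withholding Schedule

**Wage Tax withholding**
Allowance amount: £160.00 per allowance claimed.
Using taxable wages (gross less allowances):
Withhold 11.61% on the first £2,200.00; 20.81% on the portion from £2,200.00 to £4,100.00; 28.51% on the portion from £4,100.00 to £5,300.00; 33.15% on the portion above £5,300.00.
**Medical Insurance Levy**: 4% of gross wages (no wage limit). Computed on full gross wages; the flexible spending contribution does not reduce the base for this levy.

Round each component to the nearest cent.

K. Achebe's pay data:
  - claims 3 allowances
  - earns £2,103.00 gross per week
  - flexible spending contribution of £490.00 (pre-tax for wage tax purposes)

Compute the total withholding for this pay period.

£215.66

Wage Tax: taxable = £2,103.00 − £490.00 − 3×£160.00 = £1,133.00
  11.61% × £1,133.00 = £131.54
Medical Insurance Levy: 4% × £2,103.00 = £84.12
Total: £131.54 + £84.12 = £215.66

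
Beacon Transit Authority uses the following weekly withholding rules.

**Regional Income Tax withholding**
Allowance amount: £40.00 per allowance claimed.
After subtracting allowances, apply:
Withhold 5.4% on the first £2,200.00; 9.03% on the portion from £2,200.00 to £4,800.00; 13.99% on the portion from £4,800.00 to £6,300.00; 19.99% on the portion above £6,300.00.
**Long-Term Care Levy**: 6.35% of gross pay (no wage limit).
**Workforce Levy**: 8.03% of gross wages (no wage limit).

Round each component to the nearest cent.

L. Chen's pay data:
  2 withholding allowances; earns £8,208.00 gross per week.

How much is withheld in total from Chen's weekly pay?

£2,109.16

Regional Income Tax: taxable = £8,208.00 − 2×£40.00 = £8,128.00
  £563.43 + 19.99% × (£8,128.00 − £6,300.00) = £563.43 + 19.99% × £1,828.00 = £928.85
Long-Term Care Levy: 6.35% × £8,208.00 = £521.21
Workforce Levy: 8.03% × £8,208.00 = £659.10
Total: £928.85 + £521.21 + £659.10 = £2,109.16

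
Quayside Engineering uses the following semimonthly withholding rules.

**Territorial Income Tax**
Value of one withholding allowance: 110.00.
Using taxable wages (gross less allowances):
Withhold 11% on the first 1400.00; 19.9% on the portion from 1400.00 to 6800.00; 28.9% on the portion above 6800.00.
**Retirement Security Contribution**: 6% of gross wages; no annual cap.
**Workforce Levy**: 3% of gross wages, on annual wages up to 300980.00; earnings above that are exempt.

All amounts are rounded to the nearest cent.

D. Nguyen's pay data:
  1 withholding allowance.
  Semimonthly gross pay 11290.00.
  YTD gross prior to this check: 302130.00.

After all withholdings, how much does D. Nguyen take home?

8118.18

Territorial Income Tax: taxable = 11290.00 − 1×110.00 = 11180.00
  1228.60 + 28.9% × (11180.00 − 6800.00) = 1228.60 + 28.9% × 4380.00 = 2494.42
Retirement Security Contribution: 6% × 11290.00 = 677.40
Workforce Levy: YTD 302130.00 ≥ cap 300980.00 → 0.00
Total withheld: 2494.42 + 677.40 + 0.00 = 3171.82
Net pay: 11290.00 − 3171.82 = 8118.18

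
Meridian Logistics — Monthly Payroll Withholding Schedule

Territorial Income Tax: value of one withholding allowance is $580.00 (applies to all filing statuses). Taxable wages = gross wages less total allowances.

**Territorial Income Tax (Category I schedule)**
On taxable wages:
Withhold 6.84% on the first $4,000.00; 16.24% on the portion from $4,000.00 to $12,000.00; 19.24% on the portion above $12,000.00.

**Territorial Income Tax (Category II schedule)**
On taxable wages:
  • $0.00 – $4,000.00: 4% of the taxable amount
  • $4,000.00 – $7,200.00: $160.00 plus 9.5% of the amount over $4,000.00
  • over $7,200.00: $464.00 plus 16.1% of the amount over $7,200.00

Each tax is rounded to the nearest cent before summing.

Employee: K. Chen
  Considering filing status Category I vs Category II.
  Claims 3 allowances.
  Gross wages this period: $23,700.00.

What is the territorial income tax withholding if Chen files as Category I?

$3,489.10

Territorial Income Tax (Category I): taxable = $23,700.00 − 3×$580.00 = $21,960.00
  $1,572.80 + 19.24% × ($21,960.00 − $12,000.00) = $1,572.80 + 19.24% × $9,960.00 = $3,489.10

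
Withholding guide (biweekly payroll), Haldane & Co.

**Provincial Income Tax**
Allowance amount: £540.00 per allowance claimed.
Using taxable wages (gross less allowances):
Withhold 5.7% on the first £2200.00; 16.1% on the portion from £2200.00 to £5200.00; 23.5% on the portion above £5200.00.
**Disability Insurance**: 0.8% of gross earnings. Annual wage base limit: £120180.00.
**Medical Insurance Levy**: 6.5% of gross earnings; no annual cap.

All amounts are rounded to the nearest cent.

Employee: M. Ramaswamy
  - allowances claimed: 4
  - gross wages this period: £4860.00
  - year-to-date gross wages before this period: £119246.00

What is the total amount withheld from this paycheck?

Provincial Income Tax: taxable = £4860.00 − 4×£540.00 = £2700.00
  £125.40 + 16.1% × (£2700.00 − £2200.00) = £125.40 + 16.1% × £500.00 = £205.90
Disability Insurance: cap £120180.00 − YTD £119246.00 = £934.00 subject; 0.8% × £934.00 = £7.47
Medical Insurance Levy: 6.5% × £4860.00 = £315.90
Total: £205.90 + £7.47 + £315.90 = £529.27

£529.27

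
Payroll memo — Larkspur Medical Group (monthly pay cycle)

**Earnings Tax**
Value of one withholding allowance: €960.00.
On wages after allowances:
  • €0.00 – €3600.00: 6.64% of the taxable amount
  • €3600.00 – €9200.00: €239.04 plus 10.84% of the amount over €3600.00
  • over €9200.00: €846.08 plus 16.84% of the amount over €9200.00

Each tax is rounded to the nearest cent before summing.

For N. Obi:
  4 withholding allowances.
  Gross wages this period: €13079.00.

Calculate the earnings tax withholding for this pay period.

Earnings Tax: taxable = €13079.00 − 4×€960.00 = €9239.00
  €846.08 + 16.84% × (€9239.00 − €9200.00) = €846.08 + 16.84% × €39.00 = €852.65

€852.65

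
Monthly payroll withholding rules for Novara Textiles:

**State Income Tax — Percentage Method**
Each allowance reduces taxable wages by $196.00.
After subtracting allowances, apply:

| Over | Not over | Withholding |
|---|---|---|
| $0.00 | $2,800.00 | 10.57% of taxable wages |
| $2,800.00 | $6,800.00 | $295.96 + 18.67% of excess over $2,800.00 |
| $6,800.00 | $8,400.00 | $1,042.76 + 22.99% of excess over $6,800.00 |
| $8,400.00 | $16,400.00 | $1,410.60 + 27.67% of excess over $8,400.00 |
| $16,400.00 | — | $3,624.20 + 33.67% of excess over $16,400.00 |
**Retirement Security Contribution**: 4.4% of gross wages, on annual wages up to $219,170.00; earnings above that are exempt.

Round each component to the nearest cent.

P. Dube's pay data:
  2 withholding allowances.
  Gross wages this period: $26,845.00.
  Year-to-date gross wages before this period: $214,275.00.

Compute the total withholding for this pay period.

$7,224.43

State Income Tax: taxable = $26,845.00 − 2×$196.00 = $26,453.00
  $3,624.20 + 33.67% × ($26,453.00 − $16,400.00) = $3,624.20 + 33.67% × $10,053.00 = $7,009.05
Retirement Security Contribution: cap $219,170.00 − YTD $214,275.00 = $4,895.00 subject; 4.4% × $4,895.00 = $215.38
Total: $7,009.05 + $215.38 = $7,224.43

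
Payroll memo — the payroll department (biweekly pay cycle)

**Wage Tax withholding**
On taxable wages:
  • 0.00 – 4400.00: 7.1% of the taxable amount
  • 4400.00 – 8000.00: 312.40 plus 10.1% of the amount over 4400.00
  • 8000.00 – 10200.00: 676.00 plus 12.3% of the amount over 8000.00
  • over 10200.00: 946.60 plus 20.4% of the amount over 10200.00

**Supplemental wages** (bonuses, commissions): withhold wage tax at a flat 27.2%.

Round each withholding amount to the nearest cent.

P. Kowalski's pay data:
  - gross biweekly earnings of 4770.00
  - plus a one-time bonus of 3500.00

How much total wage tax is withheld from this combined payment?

1301.77

Wage Tax: taxable = 4770.00
  312.40 + 10.1% × (4770.00 − 4400.00) = 312.40 + 10.1% × 370.00 = 349.77
Supplemental (27.2% flat on bonus): 27.2% × 3500.00 = 952.00
Total wage tax: 349.77 + 952.00 = 1301.77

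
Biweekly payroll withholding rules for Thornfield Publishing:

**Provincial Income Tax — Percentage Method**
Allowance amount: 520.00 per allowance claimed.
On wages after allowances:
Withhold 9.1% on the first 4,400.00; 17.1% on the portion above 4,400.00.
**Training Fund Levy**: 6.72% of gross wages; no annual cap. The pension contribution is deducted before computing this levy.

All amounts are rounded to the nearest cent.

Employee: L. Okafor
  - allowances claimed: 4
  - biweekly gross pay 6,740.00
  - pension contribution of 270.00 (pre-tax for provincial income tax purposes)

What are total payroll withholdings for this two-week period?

Provincial Income Tax: taxable = 6,740.00 − 270.00 − 4×520.00 = 4,390.00
  9.1% × 4,390.00 = 399.49
Training Fund Levy: 6.72% × 6,470.00 = 434.78
Total: 399.49 + 434.78 = 834.27

834.27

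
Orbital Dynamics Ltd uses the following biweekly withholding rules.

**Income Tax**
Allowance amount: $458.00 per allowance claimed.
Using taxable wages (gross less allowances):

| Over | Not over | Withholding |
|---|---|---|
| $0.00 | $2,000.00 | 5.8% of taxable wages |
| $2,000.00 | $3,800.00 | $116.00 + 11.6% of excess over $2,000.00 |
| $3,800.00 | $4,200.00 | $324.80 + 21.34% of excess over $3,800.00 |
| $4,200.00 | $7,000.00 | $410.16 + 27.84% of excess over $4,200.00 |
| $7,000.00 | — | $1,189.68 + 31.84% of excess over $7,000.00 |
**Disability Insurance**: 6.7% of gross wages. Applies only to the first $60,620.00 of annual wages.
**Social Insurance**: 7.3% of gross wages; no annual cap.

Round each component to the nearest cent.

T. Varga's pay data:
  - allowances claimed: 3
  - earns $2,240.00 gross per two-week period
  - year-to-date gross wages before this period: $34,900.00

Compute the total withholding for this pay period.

$363.83

Income Tax: taxable = $2,240.00 − 3×$458.00 = $866.00
  5.8% × $866.00 = $50.23
Disability Insurance: 6.7% × $2,240.00 = $150.08
Social Insurance: 7.3% × $2,240.00 = $163.52
Total: $50.23 + $150.08 + $163.52 = $363.83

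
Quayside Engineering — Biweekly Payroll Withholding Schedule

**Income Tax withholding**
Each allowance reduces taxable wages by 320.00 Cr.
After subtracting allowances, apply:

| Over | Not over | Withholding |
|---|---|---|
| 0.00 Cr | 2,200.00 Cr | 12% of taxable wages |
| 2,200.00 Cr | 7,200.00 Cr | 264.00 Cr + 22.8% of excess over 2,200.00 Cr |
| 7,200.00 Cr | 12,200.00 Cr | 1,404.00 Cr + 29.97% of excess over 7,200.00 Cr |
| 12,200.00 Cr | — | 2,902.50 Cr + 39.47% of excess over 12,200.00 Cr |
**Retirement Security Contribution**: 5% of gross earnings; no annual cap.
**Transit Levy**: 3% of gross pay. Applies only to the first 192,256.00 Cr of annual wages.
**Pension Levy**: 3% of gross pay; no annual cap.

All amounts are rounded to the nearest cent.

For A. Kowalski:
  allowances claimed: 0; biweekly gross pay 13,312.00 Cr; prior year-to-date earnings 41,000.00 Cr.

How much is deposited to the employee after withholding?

8,506.27 Cr

Income Tax: taxable = 13,312.00 Cr
  2,902.50 Cr + 39.47% × (13,312.00 Cr − 12,200.00 Cr) = 2,902.50 Cr + 39.47% × 1,112.00 Cr = 3,341.41 Cr
Retirement Security Contribution: 5% × 13,312.00 Cr = 665.60 Cr
Transit Levy: 3% × 13,312.00 Cr = 399.36 Cr
Pension Levy: 3% × 13,312.00 Cr = 399.36 Cr
Total withheld: 3,341.41 Cr + 665.60 Cr + 399.36 Cr + 399.36 Cr = 4,805.73 Cr
Net pay: 13,312.00 Cr − 4,805.73 Cr = 8,506.27 Cr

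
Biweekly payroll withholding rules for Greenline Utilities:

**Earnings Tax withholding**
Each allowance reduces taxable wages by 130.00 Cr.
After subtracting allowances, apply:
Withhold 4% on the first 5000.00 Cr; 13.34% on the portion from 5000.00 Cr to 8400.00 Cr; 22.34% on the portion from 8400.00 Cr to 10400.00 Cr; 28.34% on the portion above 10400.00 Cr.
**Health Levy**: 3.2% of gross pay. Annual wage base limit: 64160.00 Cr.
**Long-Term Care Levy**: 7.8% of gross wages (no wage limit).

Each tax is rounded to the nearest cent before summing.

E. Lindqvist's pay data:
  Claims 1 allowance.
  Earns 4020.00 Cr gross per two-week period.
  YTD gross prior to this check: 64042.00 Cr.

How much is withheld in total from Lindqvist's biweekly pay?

472.94 Cr

Earnings Tax: taxable = 4020.00 Cr − 1×130.00 Cr = 3890.00 Cr
  4% × 3890.00 Cr = 155.60 Cr
Health Levy: cap 64160.00 Cr − YTD 64042.00 Cr = 118.00 Cr subject; 3.2% × 118.00 Cr = 3.78 Cr
Long-Term Care Levy: 7.8% × 4020.00 Cr = 313.56 Cr
Total: 155.60 Cr + 3.78 Cr + 313.56 Cr = 472.94 Cr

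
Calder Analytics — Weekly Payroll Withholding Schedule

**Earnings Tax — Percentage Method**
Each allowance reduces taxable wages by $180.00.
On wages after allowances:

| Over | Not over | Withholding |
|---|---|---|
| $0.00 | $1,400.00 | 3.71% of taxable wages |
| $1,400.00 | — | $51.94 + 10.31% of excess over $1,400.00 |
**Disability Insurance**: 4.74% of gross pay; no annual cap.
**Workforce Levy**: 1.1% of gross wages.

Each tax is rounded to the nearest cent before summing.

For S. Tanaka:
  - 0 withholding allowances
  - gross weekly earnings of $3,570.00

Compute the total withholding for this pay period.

$484.16

Earnings Tax: taxable = $3,570.00
  $51.94 + 10.31% × ($3,570.00 − $1,400.00) = $51.94 + 10.31% × $2,170.00 = $275.67
Disability Insurance: 4.74% × $3,570.00 = $169.22
Workforce Levy: 1.1% × $3,570.00 = $39.27
Total: $275.67 + $169.22 + $39.27 = $484.16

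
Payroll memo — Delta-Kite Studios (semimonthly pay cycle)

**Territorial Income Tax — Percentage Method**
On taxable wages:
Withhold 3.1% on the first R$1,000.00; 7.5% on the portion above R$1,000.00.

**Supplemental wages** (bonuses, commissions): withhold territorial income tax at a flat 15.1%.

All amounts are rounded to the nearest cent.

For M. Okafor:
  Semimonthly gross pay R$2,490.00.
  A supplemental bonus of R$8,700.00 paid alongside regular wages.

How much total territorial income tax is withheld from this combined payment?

R$1,456.45

Territorial Income Tax: taxable = R$2,490.00
  R$31.00 + 7.5% × (R$2,490.00 − R$1,000.00) = R$31.00 + 7.5% × R$1,490.00 = R$142.75
Supplemental (15.1% flat on bonus): 15.1% × R$8,700.00 = R$1,313.70
Total territorial income tax: R$142.75 + R$1,313.70 = R$1,456.45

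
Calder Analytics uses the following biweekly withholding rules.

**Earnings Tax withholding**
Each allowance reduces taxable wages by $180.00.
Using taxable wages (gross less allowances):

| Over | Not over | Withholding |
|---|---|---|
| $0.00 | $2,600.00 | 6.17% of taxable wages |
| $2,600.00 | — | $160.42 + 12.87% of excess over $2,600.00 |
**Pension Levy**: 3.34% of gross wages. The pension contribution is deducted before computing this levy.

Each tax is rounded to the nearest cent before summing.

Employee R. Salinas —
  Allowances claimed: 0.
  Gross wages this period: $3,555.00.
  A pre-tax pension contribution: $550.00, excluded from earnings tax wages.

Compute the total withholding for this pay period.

$312.91

Earnings Tax: taxable = $3,555.00 − $550.00 = $3,005.00
  $160.42 + 12.87% × ($3,005.00 − $2,600.00) = $160.42 + 12.87% × $405.00 = $212.54
Pension Levy: 3.34% × $3,005.00 = $100.37
Total: $212.54 + $100.37 = $312.91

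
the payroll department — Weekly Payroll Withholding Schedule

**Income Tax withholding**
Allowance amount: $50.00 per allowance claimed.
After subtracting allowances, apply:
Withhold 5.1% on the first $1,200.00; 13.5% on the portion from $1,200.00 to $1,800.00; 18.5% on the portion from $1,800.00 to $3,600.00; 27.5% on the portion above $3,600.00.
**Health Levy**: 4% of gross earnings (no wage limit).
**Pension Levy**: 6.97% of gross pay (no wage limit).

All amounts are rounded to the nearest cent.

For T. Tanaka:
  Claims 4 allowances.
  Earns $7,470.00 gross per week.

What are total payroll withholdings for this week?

Income Tax: taxable = $7,470.00 − 4×$50.00 = $7,270.00
  $475.20 + 27.5% × ($7,270.00 − $3,600.00) = $475.20 + 27.5% × $3,670.00 = $1,484.45
Health Levy: 4% × $7,470.00 = $298.80
Pension Levy: 6.97% × $7,470.00 = $520.66
Total: $1,484.45 + $298.80 + $520.66 = $2,303.91

$2,303.91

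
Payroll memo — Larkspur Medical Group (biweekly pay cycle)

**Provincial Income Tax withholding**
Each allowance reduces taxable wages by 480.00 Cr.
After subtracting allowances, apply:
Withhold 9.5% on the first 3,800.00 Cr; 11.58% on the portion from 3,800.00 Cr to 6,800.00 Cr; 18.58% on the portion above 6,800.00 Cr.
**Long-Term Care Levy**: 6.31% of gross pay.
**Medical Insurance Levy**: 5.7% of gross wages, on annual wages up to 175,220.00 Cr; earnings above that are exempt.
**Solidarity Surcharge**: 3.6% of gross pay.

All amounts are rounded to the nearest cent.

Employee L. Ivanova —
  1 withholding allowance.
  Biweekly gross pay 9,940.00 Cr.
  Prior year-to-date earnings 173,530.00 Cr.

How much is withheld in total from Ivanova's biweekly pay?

2,284.01 Cr

Provincial Income Tax: taxable = 9,940.00 Cr − 1×480.00 Cr = 9,460.00 Cr
  708.40 Cr + 18.58% × (9,460.00 Cr − 6,800.00 Cr) = 708.40 Cr + 18.58% × 2,660.00 Cr = 1,202.63 Cr
Long-Term Care Levy: 6.31% × 9,940.00 Cr = 627.21 Cr
Medical Insurance Levy: cap 175,220.00 Cr − YTD 173,530.00 Cr = 1,690.00 Cr subject; 5.7% × 1,690.00 Cr = 96.33 Cr
Solidarity Surcharge: 3.6% × 9,940.00 Cr = 357.84 Cr
Total: 1,202.63 Cr + 627.21 Cr + 96.33 Cr + 357.84 Cr = 2,284.01 Cr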